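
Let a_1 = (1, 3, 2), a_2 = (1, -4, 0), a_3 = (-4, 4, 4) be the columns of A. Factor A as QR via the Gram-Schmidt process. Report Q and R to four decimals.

a_1 = (1, 3, 2); ‖a_1‖ = 3.7417, so e_1 = (0.2673, 0.8018, 0.5345).
e_1·a_2 = 0.2673·1 + 0.8018·(-4) + 0.5345·0 = -2.9399.
u_2 = a_2 + 2.9399·e_1 = (1.7857, -1.6429, 1.5714).
‖u_2‖ = 2.8909, so e_2 = (0.6177, -0.5683, 0.5436).
e_1·a_3 = 0.2673·(-4) + 0.8018·4 + 0.5345·4 = 4.2762; e_2·a_3 = 0.6177·(-4) + (-0.5683)·4 + 0.5436·4 = -2.5697.
u_3 = a_3 − 4.2762·e_1 + 2.5697·e_2 = (-3.5556, -0.8889, 3.1111).
‖u_3‖ = 4.8074, so e_3 = (-0.7396, -0.1849, 0.6472).

Q = [[0.2673, 0.6177, -0.7396], [0.8018, -0.5683, -0.1849], [0.5345, 0.5436, 0.6472]], R = [[3.7417, -2.9399, 4.2762], [0.0000, 2.8909, -2.5697], [0.0000, 0.0000, 4.8074]]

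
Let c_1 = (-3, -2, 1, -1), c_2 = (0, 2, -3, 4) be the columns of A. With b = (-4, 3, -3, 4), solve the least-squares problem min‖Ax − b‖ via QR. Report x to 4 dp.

x = (0.9936, 1.4459)

c_1 = (-3, -2, 1, -1); ‖c_1‖ = 3.8730, so e_1 = (-0.7746, -0.5164, 0.2582, -0.2582).
e_1·c_2 = (-0.7746)·0 + (-0.5164)·2 + 0.2582·(-3) + (-0.2582)·4 = -2.8402.
u_2 = c_2 + 2.8402·e_1 = (-2.2000, 0.5333, -2.2667, 3.2667).
‖u_2‖ = 4.5753, so e_2 = (-0.4808, 0.1166, -0.4954, 0.7140).
Qᵀb = (-0.2582, 6.6152).
Back-substitute: x_2 = 6.6152/4.5753 = 1.4459.
x_1 = (-0.2582 + 2.8402·1.4459)/3.8730 = 0.9936.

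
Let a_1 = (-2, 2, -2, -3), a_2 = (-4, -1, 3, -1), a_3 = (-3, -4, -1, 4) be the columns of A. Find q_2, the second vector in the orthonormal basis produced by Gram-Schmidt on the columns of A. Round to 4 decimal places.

q_2 = (-0.7206, -0.2494, 0.6374, -0.1109)

a_1 = (-2, 2, -2, -3); ‖a_1‖ = 4.5826, so q_1 = (-0.4364, 0.4364, -0.4364, -0.6547).
q_1·a_2 = (-0.4364)·(-4) + 0.4364·(-1) + (-0.4364)·3 + (-0.6547)·(-1) = 0.6547.
u_2 = a_2 − 0.6547·q_1 = (-3.7143, -1.2857, 3.2857, -0.5714).
‖u_2‖ = 5.1547, so q_2 = (-0.7206, -0.2494, 0.6374, -0.1109).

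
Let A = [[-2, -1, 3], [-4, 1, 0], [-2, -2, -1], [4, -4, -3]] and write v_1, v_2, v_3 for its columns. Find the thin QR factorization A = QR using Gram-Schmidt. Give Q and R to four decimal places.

Q = [[-0.3162, -0.4111, 0.8292], [-0.6325, -0.0967, -0.4465], [-0.3162, -0.6529, -0.2870], [0.6325, -0.6287, -0.1754]], R = [[6.3246, -2.2136, -2.5298], [0.0000, 4.1352, 1.3059], [0.0000, 0.0000, 3.3007]]

v_1 = (-2, -4, -2, 4); ‖v_1‖ = 6.3246, so e_1 = (-0.3162, -0.6325, -0.3162, 0.6325).
e_1·v_2 = (-0.3162)·(-1) + (-0.6325)·1 + (-0.3162)·(-2) + 0.6325·(-4) = -2.2136.
u_2 = v_2 + 2.2136·e_1 = (-1.7000, -0.4000, -2.7000, -2.6000).
‖u_2‖ = 4.1352, so e_2 = (-0.4111, -0.0967, -0.6529, -0.6287).
e_1·v_3 = (-0.3162)·3 + (-0.6325)·0 + (-0.3162)·(-1) + 0.6325·(-3) = -2.5298; e_2·v_3 = (-0.4111)·3 + (-0.0967)·0 + (-0.6529)·(-1) + (-0.6287)·(-3) = 1.3059.
u_3 = v_3 + 2.5298·e_1 − 1.3059·e_2 = (2.7368, -1.4737, -0.9474, -0.5789).
‖u_3‖ = 3.3007, so e_3 = (0.8292, -0.4465, -0.2870, -0.1754).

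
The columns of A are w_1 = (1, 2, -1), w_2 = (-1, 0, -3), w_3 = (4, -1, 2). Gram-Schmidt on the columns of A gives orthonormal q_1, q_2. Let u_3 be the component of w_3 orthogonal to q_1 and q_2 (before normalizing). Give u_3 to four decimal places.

u_3 = (2.5714, -1.7143, -0.8571)

q_1 = w_1/‖w_1‖ = (1, 2, -1)/2.4495 = (0.4082, 0.8165, -0.4082).
r_{12} = q_1·w_2 = 0.8165.
u_2 = w_2 − 0.8165·q_1 = (-1.3333, -0.6667, -2.6667).
‖u_2‖ = 3.0551, so q_2 = (-0.4364, -0.2182, -0.8729).
r_{13} = q_1·w_3 = 0.0000; r_{23} = q_2·w_3 = -3.2733.
u_3 = w_3 + 0.0000·q_1 + 3.2733·q_2 = (2.5714, -1.7143, -0.8571).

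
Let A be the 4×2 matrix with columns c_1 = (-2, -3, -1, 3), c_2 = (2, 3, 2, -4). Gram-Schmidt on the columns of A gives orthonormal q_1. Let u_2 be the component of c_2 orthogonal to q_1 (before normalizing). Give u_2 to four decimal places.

u_2 = (-0.3478, -0.5217, 0.8261, -0.4783)

q_1 = c_1/‖c_1‖ = (-2, -3, -1, 3)/4.7958 = (-0.4170, -0.6255, -0.2085, 0.6255).
r_{12} = q_1·c_2 = -5.6299.
u_2 = c_2 + 5.6299·q_1 = (-0.3478, -0.5217, 0.8261, -0.4783).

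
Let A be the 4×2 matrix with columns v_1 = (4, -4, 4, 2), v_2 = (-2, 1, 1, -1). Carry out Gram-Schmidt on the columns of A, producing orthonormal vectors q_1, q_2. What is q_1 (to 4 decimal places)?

q_1 = (0.5547, -0.5547, 0.5547, 0.2774)

v_1 = (4, -4, 4, 2); ‖v_1‖ = 7.2111, so q_1 = (0.5547, -0.5547, 0.5547, 0.2774).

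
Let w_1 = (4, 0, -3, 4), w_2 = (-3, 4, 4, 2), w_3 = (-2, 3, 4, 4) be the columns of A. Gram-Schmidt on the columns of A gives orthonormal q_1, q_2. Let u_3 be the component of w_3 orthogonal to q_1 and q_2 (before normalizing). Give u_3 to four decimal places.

w_1 = (4, 0, -3, 4); ‖w_1‖ = 6.4031, so q_1 = (0.6247, 0.0000, -0.4685, 0.6247).
q_1·w_2 = 0.6247·(-3) + 0.0000·4 + (-0.4685)·4 + 0.6247·2 = -2.4988.
u_2 = w_2 + 2.4988·q_1 = (-1.4390, 4.0000, 2.8293, 3.5610).
‖u_2‖ = 6.2254, so q_2 = (-0.2312, 0.6425, 0.4545, 0.5720).
q_1·w_3 = 0.6247·(-2) + 0.0000·3 + (-0.4685)·4 + 0.6247·4 = -0.6247; q_2·w_3 = (-0.2312)·(-2) + 0.6425·3 + 0.4545·4 + 0.5720·4 = 6.4958.
u_3 = w_3 + 0.6247·q_1 − 6.4958·q_2 = (-0.1082, -1.1737, 0.7552, 0.6746).

u_3 = (-0.1082, -1.1737, 0.7552, 0.6746)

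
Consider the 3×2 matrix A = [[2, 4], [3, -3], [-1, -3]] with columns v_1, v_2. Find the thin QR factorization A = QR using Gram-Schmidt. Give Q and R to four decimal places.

v_1 = (2, 3, -1); ‖v_1‖ = 3.7417, so q_1 = (0.5345, 0.8018, -0.2673).
q_1·v_2 = 0.5345·4 + 0.8018·(-3) + (-0.2673)·(-3) = 0.5345.
u_2 = v_2 − 0.5345·q_1 = (3.7143, -3.4286, -2.8571).
‖u_2‖ = 5.8064, so q_2 = (0.6397, -0.5905, -0.4921).

Q = [[0.5345, 0.6397], [0.8018, -0.5905], [-0.2673, -0.4921]], R = [[3.7417, 0.5345], [0.0000, 5.8064]]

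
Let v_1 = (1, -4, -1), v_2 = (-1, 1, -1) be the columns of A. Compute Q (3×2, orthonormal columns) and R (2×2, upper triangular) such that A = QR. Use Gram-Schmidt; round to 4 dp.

v_1 = (1, -4, -1); ‖v_1‖ = 4.2426, so q_1 = (0.2357, -0.9428, -0.2357).
q_1·v_2 = 0.2357·(-1) + (-0.9428)·1 + (-0.2357)·(-1) = -0.9428.
u_2 = v_2 + 0.9428·q_1 = (-0.7778, 0.1111, -1.2222).
‖u_2‖ = 1.4530, so q_2 = (-0.5353, 0.0765, -0.8412).

Q = [[0.2357, -0.5353], [-0.9428, 0.0765], [-0.2357, -0.8412]], R = [[4.2426, -0.9428], [0.0000, 1.4530]]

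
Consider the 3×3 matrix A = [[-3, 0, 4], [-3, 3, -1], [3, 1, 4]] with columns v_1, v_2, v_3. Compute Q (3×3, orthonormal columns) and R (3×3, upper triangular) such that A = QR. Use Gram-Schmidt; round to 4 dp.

Q = [[-0.5774, -0.2265, 0.7845], [-0.5774, 0.7926, -0.1961], [0.5774, 0.5661, 0.5883]], R = [[5.1962, -1.1547, 0.5774], [0.0000, 2.9439, 0.5661], [0.0000, 0.0000, 5.6874]]

v_1 = (-3, -3, 3); ‖v_1‖ = 5.1962, so q_1 = (-0.5774, -0.5774, 0.5774).
q_1·v_2 = (-0.5774)·0 + (-0.5774)·3 + 0.5774·1 = -1.1547.
u_2 = v_2 + 1.1547·q_1 = (-0.6667, 2.3333, 1.6667).
‖u_2‖ = 2.9439, so q_2 = (-0.2265, 0.7926, 0.5661).
q_1·v_3 = (-0.5774)·4 + (-0.5774)·(-1) + 0.5774·4 = 0.5774; q_2·v_3 = (-0.2265)·4 + 0.7926·(-1) + 0.5661·4 = 0.5661.
u_3 = v_3 − 0.5774·q_1 − 0.5661·q_2 = (4.4615, -1.1154, 3.3462).
‖u_3‖ = 5.6874, so q_3 = (0.7845, -0.1961, 0.5883).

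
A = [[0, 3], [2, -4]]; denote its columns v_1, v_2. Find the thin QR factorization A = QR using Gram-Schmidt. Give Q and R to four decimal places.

q_1 = v_1/‖v_1‖ = (0, 2)/2.0000 = (0.0000, 1.0000).
r_{12} = q_1·v_2 = -4.0000.
u_2 = v_2 + 4.0000·q_1 = (3.0000, 0.0000).
‖u_2‖ = 3.0000, so q_2 = (1.0000, 0.0000).

Q = [[0.0000, 1.0000], [1.0000, 0.0000]], R = [[2.0000, -4.0000], [0.0000, 3.0000]]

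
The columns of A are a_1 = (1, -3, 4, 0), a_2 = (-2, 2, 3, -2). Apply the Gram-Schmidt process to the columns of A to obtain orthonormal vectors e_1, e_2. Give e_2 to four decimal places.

e_2 = (-0.4770, 0.5452, 0.5282, -0.4430)

a_1 = (1, -3, 4, 0); ‖a_1‖ = 5.0990, so e_1 = (0.1961, -0.5883, 0.7845, 0.0000).
e_1·a_2 = 0.1961·(-2) + (-0.5883)·2 + 0.7845·3 + 0.0000·(-2) = 0.7845.
u_2 = a_2 − 0.7845·e_1 = (-2.1538, 2.4615, 2.3846, -2.0000).
‖u_2‖ = 4.5149, so e_2 = (-0.4770, 0.5452, 0.5282, -0.4430).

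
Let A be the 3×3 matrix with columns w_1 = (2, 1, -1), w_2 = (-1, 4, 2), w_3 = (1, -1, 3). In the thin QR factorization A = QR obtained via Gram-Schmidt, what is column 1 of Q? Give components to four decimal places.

q_1 = (0.8165, 0.4082, -0.4082)

q_1 = w_1/‖w_1‖ = (2, 1, -1)/2.4495 = (0.8165, 0.4082, -0.4082).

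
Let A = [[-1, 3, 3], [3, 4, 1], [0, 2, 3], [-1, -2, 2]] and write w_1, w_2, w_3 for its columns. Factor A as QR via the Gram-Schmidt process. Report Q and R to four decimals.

w_1 = (-1, 3, 0, -1); ‖w_1‖ = 3.3166, so q_1 = (-0.3015, 0.9045, 0.0000, -0.3015).
q_1·w_2 = (-0.3015)·3 + 0.9045·4 + 0.0000·2 + (-0.3015)·(-2) = 3.3166.
u_2 = w_2 − 3.3166·q_1 = (4.0000, 1.0000, 2.0000, -1.0000).
‖u_2‖ = 4.6904, so q_2 = (0.8528, 0.2132, 0.4264, -0.2132).
q_1·w_3 = (-0.3015)·3 + 0.9045·1 + 0.0000·3 + (-0.3015)·2 = -0.6030; q_2·w_3 = 0.8528·3 + 0.2132·1 + 0.4264·3 + (-0.2132)·2 = 3.6244.
u_3 = w_3 + 0.6030·q_1 − 3.6244·q_2 = (-0.2727, 0.7727, 1.4545, 2.5909).
‖u_3‖ = 3.0822, so q_3 = (-0.0885, 0.2507, 0.4719, 0.8406).

Q = [[-0.3015, 0.8528, -0.0885], [0.9045, 0.2132, 0.2507], [0.0000, 0.4264, 0.4719], [-0.3015, -0.2132, 0.8406]], R = [[3.3166, 3.3166, -0.6030], [0.0000, 4.6904, 3.6244], [0.0000, 0.0000, 3.0822]]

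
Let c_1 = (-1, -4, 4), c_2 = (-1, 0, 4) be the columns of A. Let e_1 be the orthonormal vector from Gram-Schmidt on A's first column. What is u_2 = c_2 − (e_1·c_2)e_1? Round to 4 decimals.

e_1 = c_1/‖c_1‖ = (-1, -4, 4)/5.7446 = (-0.1741, -0.6963, 0.6963).
r_{12} = e_1·c_2 = 2.9593.
u_2 = c_2 − 2.9593·e_1 = (-0.4848, 2.0606, 1.9394).

u_2 = (-0.4848, 2.0606, 1.9394)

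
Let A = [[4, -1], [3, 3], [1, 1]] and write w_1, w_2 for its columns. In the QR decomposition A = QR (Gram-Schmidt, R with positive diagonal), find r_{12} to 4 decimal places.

r_{12} = 1.1767

w_1 = (4, 3, 1); ‖w_1‖ = 5.0990, so q_1 = (0.7845, 0.5883, 0.1961).
r_{12} = q_1·w_2 = 1.1767.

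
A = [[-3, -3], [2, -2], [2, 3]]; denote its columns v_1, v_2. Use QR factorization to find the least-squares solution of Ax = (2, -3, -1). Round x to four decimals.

x = (-1.0870, 0.4071)

v_1 = (-3, 2, 2); ‖v_1‖ = 4.1231, so e_1 = (-0.7276, 0.4851, 0.4851).
e_1·v_2 = (-0.7276)·(-3) + 0.4851·(-2) + 0.4851·3 = 2.6679.
u_2 = v_2 − 2.6679·e_1 = (-1.0588, -3.2941, 1.7059).
‖u_2‖ = 3.8578, so e_2 = (-0.2745, -0.8539, 0.4422).
Qᵀb = (-3.3955, 1.5706).
Back-substitute: x_2 = 1.5706/3.8578 = 0.4071.
x_1 = (-3.3955 − 2.6679·0.4071)/4.1231 = -1.0870.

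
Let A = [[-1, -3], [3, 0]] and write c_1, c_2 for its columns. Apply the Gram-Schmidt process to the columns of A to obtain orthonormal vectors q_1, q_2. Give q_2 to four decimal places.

q_2 = (-0.9487, -0.3162)

q_1 = c_1/‖c_1‖ = (-1, 3)/3.1623 = (-0.3162, 0.9487).
r_{12} = q_1·c_2 = 0.9487.
u_2 = c_2 − 0.9487·q_1 = (-2.7000, -0.9000).
‖u_2‖ = 2.8460, so q_2 = (-0.9487, -0.3162).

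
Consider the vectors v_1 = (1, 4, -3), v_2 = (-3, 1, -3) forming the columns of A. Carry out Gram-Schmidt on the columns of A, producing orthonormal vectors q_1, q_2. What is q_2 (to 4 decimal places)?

q_2 = (-0.8695, -0.1383, -0.4742)

q_1 = v_1/‖v_1‖ = (1, 4, -3)/5.0990 = (0.1961, 0.7845, -0.5883).
r_{12} = q_1·v_2 = 1.9612.
u_2 = v_2 − 1.9612·q_1 = (-3.3846, -0.5385, -1.8462).
‖u_2‖ = 3.8928, so q_2 = (-0.8695, -0.1383, -0.4742).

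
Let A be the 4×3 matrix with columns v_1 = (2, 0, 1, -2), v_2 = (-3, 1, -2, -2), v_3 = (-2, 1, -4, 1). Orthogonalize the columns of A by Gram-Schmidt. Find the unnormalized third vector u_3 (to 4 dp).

u_3 = (1.3356, 0.4726, -2.0685, 0.3014)

v_1 = (2, 0, 1, -2); ‖v_1‖ = 3.0000, so q_1 = (0.6667, 0.0000, 0.3333, -0.6667).
q_1·v_2 = 0.6667·(-3) + 0.0000·1 + 0.3333·(-2) + (-0.6667)·(-2) = -1.3333.
u_2 = v_2 + 1.3333·q_1 = (-2.1111, 1.0000, -1.5556, -2.8889).
‖u_2‖ = 4.0277, so q_2 = (-0.5242, 0.2483, -0.3862, -0.7173).
q_1·v_3 = 0.6667·(-2) + 0.0000·1 + 0.3333·(-4) + (-0.6667)·1 = -3.3333; q_2·v_3 = (-0.5242)·(-2) + 0.2483·1 + (-0.3862)·(-4) + (-0.7173)·1 = 2.1242.
u_3 = v_3 + 3.3333·q_1 − 2.1242·q_2 = (1.3356, 0.4726, -2.0685, 0.3014).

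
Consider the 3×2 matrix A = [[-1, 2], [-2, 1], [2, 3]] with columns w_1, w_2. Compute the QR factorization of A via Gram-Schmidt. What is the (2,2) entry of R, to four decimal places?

w_1 = (-1, -2, 2); ‖w_1‖ = 3.0000, so q_1 = (-0.3333, -0.6667, 0.6667).
q_1·w_2 = (-0.3333)·2 + (-0.6667)·1 + 0.6667·3 = 0.6667.
u_2 = w_2 − 0.6667·q_1 = (2.2222, 1.4444, 2.5556).
r_{22} = ‖u_2‖ = 3.6818.

r_{22} = 3.6818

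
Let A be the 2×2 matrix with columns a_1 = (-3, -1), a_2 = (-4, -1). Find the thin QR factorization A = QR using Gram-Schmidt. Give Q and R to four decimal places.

Q = [[-0.9487, -0.3162], [-0.3162, 0.9487]], R = [[3.1623, 4.1110], [0.0000, 0.3162]]

a_1 = (-3, -1); ‖a_1‖ = 3.1623, so e_1 = (-0.9487, -0.3162).
e_1·a_2 = (-0.9487)·(-4) + (-0.3162)·(-1) = 4.1110.
u_2 = a_2 − 4.1110·e_1 = (-0.1000, 0.3000).
‖u_2‖ = 0.3162, so e_2 = (-0.3162, 0.9487).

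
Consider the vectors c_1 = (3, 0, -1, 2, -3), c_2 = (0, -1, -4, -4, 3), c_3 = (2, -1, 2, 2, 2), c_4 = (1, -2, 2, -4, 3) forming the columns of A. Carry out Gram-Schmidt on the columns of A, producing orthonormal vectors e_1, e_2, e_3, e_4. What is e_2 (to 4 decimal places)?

e_2 = (0.2881, -0.1699, -0.7755, -0.4875, 0.2216)

e_1 = c_1/‖c_1‖ = (3, 0, -1, 2, -3)/4.7958 = (0.6255, 0.0000, -0.2085, 0.4170, -0.6255).
r_{12} = e_1·c_2 = -2.7107.
u_2 = c_2 + 2.7107·e_1 = (1.6957, -1.0000, -4.5652, -2.8696, 1.3043).
‖u_2‖ = 5.8866, so e_2 = (0.2881, -0.1699, -0.7755, -0.4875, 0.2216).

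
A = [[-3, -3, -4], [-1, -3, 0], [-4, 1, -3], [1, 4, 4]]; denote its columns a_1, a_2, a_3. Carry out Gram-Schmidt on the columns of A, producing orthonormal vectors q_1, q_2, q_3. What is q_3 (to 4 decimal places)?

q_3 = (-0.0712, 0.8216, -0.0107, 0.5655)

a_1 = (-3, -1, -4, 1); ‖a_1‖ = 5.1962, so q_1 = (-0.5774, -0.1925, -0.7698, 0.1925).
q_1·a_2 = (-0.5774)·(-3) + (-0.1925)·(-3) + (-0.7698)·1 + 0.1925·4 = 2.3094.
u_2 = a_2 − 2.3094·q_1 = (-1.6667, -2.5556, 2.7778, 3.5556).
‖u_2‖ = 5.4467, so q_2 = (-0.3060, -0.4692, 0.5100, 0.6528).
q_1·a_3 = (-0.5774)·(-4) + (-0.1925)·0 + (-0.7698)·(-3) + 0.1925·4 = 5.3886; q_2·a_3 = (-0.3060)·(-4) + (-0.4692)·0 + 0.5100·(-3) + 0.6528·4 = 2.3052.
u_3 = a_3 − 5.3886·q_1 − 2.3052·q_2 = (-0.1835, 2.1186, -0.0275, 1.4582).
‖u_3‖ = 2.5786, so q_3 = (-0.0712, 0.8216, -0.0107, 0.5655).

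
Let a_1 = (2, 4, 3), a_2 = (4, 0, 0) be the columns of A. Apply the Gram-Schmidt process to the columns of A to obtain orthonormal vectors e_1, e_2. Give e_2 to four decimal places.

e_2 = (0.9285, -0.2971, -0.2228)

a_1 = (2, 4, 3); ‖a_1‖ = 5.3852, so e_1 = (0.3714, 0.7428, 0.5571).
e_1·a_2 = 0.3714·4 + 0.7428·0 + 0.5571·0 = 1.4856.
u_2 = a_2 − 1.4856·e_1 = (3.4483, -1.1034, -0.8276).
‖u_2‖ = 3.7139, so e_2 = (0.9285, -0.2971, -0.2228).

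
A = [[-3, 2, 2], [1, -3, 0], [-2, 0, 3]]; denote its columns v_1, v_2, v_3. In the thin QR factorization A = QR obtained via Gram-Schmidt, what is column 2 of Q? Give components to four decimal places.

e_1 = v_1/‖v_1‖ = (-3, 1, -2)/3.7417 = (-0.8018, 0.2673, -0.5345).
r_{12} = e_1·v_2 = -2.4054.
u_2 = v_2 + 2.4054·e_1 = (0.0714, -2.3571, -1.2857).
‖u_2‖ = 2.6859, so e_2 = (0.0266, -0.8776, -0.4787).

e_2 = (0.0266, -0.8776, -0.4787)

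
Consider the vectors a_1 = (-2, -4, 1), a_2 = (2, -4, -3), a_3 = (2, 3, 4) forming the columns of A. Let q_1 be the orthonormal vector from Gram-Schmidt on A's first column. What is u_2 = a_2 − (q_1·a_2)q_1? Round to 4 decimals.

u_2 = (2.8571, -2.2857, -3.4286)

q_1 = a_1/‖a_1‖ = (-2, -4, 1)/4.5826 = (-0.4364, -0.8729, 0.2182).
r_{12} = q_1·a_2 = 1.9640.
u_2 = a_2 − 1.9640·q_1 = (2.8571, -2.2857, -3.4286).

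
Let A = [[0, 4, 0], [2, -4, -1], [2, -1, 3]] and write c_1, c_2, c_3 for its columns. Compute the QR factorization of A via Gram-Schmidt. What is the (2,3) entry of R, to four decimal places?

r_{23} = 1.3252

c_1 = (0, 2, 2); ‖c_1‖ = 2.8284, so e_1 = (0.0000, 0.7071, 0.7071).
e_1·c_2 = 0.0000·4 + 0.7071·(-4) + 0.7071·(-1) = -3.5355.
u_2 = c_2 + 3.5355·e_1 = (4.0000, -1.5000, 1.5000).
‖u_2‖ = 4.5277, so e_2 = (0.8835, -0.3313, 0.3313).
r_{23} = e_2·c_3 = 1.3252.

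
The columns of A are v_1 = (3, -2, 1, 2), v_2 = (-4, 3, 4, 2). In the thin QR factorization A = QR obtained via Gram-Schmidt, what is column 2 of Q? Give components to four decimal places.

v_1 = (3, -2, 1, 2); ‖v_1‖ = 4.2426, so e_1 = (0.7071, -0.4714, 0.2357, 0.4714).
e_1·v_2 = 0.7071·(-4) + (-0.4714)·3 + 0.2357·4 + 0.4714·2 = -2.3570.
u_2 = v_2 + 2.3570·e_1 = (-2.3333, 1.8889, 4.5556, 3.1111).
‖u_2‖ = 6.2805, so e_2 = (-0.3715, 0.3008, 0.7254, 0.4954).

e_2 = (-0.3715, 0.3008, 0.7254, 0.4954)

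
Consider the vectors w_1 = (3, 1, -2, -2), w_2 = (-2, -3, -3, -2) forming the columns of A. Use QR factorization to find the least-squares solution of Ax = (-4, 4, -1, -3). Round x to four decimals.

w_1 = (3, 1, -2, -2); ‖w_1‖ = 4.2426, so q_1 = (0.7071, 0.2357, -0.4714, -0.4714).
q_1·w_2 = 0.7071·(-2) + 0.2357·(-3) + (-0.4714)·(-3) + (-0.4714)·(-2) = 0.2357.
u_2 = w_2 − 0.2357·q_1 = (-2.1667, -3.0556, -2.8889, -1.8889).
‖u_2‖ = 5.0936, so q_2 = (-0.4254, -0.5999, -0.5672, -0.3708).
Qᵀb = (0.0000, 0.9816).
Back-substitute: x_2 = 0.9816/5.0936 = 0.1927.
x_1 = (0.0000 − 0.2357·0.1927)/4.2426 = -0.0107.

x = (-0.0107, 0.1927)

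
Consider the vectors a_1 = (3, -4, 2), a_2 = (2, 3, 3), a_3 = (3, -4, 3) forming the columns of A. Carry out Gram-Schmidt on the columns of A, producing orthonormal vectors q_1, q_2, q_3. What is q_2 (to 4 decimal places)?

q_2 = (0.4264, 0.6396, 0.6396)

q_1 = a_1/‖a_1‖ = (3, -4, 2)/5.3852 = (0.5571, -0.7428, 0.3714).
r_{12} = q_1·a_2 = 0.0000.
u_2 = a_2 + 0.0000·q_1 = (2.0000, 3.0000, 3.0000).
‖u_2‖ = 4.6904, so q_2 = (0.4264, 0.6396, 0.6396).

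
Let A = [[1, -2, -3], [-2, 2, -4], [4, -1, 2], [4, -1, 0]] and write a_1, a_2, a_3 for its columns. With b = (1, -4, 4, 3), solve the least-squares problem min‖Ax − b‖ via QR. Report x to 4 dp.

x = (0.6081, -0.7071, 0.3540)

a_1 = (1, -2, 4, 4); ‖a_1‖ = 6.0828, so e_1 = (0.1644, -0.3288, 0.6576, 0.6576).
e_1·a_2 = 0.1644·(-2) + (-0.3288)·2 + 0.6576·(-1) + 0.6576·(-1) = -2.3016.
u_2 = a_2 + 2.3016·e_1 = (-1.6216, 1.2432, 0.5135, 0.5135).
‖u_2‖ = 2.1686, so e_2 = (-0.7478, 0.5733, 0.2368, 0.2368).
e_1·a_3 = 0.1644·(-3) + (-0.3288)·(-4) + 0.6576·2 + 0.6576·0 = 2.1372; e_2·a_3 = (-0.7478)·(-3) + 0.5733·(-4) + 0.2368·2 + 0.2368·0 = 0.4237.
u_3 = a_3 − 2.1372·e_1 − 0.4237·e_2 = (-3.0345, -3.5402, 0.4943, -1.5057).
‖u_3‖ = 4.9247, so e_3 = (-0.6162, -0.7189, 0.1004, -0.3058).
Qᵀb = (6.0828, -1.3834, 1.7435).
Back-substitute: x_3 = 1.7435/4.9247 = 0.3540.
x_2 = (-1.3834 − 0.4237·0.3540)/2.1686 = -0.7071.
x_1 = (6.0828 + 2.3016·(-0.7071) − 2.1372·0.3540)/6.0828 = 0.6081.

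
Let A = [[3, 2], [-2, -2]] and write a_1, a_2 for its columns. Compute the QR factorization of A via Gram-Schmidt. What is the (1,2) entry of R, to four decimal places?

r_{12} = 2.7735

a_1 = (3, -2); ‖a_1‖ = 3.6056, so q_1 = (0.8321, -0.5547).
r_{12} = q_1·a_2 = 2.7735.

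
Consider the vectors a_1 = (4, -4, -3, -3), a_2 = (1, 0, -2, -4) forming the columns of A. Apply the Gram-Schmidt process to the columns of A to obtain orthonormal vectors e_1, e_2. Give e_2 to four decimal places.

e_2 = (-0.2259, 0.5231, -0.2021, -0.7965)

a_1 = (4, -4, -3, -3); ‖a_1‖ = 7.0711, so e_1 = (0.5657, -0.5657, -0.4243, -0.4243).
e_1·a_2 = 0.5657·1 + (-0.5657)·0 + (-0.4243)·(-2) + (-0.4243)·(-4) = 3.1113.
u_2 = a_2 − 3.1113·e_1 = (-0.7600, 1.7600, -0.6800, -2.6800).
‖u_2‖ = 3.3645, so e_2 = (-0.2259, 0.5231, -0.2021, -0.7965).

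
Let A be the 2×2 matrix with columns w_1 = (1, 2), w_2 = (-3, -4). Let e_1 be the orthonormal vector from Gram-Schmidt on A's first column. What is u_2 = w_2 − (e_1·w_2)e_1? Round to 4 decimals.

u_2 = (-0.8000, 0.4000)

w_1 = (1, 2); ‖w_1‖ = 2.2361, so e_1 = (0.4472, 0.8944).
e_1·w_2 = 0.4472·(-3) + 0.8944·(-4) = -4.9193.
u_2 = w_2 + 4.9193·e_1 = (-0.8000, 0.4000).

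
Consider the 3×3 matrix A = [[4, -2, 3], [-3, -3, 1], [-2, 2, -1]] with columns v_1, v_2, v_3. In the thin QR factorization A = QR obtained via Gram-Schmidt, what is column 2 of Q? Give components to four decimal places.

v_1 = (4, -3, -2); ‖v_1‖ = 5.3852, so q_1 = (0.7428, -0.5571, -0.3714).
q_1·v_2 = 0.7428·(-2) + (-0.5571)·(-3) + (-0.3714)·2 = -0.5571.
u_2 = v_2 + 0.5571·q_1 = (-1.5862, -3.3103, 1.7931).
‖u_2‖ = 4.0853, so q_2 = (-0.3883, -0.8103, 0.4389).

q_2 = (-0.3883, -0.8103, 0.4389)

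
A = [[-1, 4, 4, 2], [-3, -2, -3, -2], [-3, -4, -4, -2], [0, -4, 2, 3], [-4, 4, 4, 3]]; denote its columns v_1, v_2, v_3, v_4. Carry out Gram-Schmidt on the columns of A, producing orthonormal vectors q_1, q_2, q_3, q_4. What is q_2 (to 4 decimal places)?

q_2 = (0.4785, -0.2635, -0.5063, -0.4855, 0.4577)

q_1 = v_1/‖v_1‖ = (-1, -3, -3, 0, -4)/5.9161 = (-0.1690, -0.5071, -0.5071, 0.0000, -0.6761).
r_{12} = q_1·v_2 = -0.3381.
u_2 = v_2 + 0.3381·q_1 = (3.9429, -2.1714, -4.1714, -4.0000, 3.7714).
‖u_2‖ = 8.2393, so q_2 = (0.4785, -0.2635, -0.5063, -0.4855, 0.4577).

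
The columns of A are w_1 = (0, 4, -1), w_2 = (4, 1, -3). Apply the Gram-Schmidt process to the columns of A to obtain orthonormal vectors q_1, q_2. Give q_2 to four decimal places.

q_2 = (0.8319, -0.1346, -0.5383)

q_1 = w_1/‖w_1‖ = (0, 4, -1)/4.1231 = (0.0000, 0.9701, -0.2425).
r_{12} = q_1·w_2 = 1.6977.
u_2 = w_2 − 1.6977·q_1 = (4.0000, -0.6471, -2.5882).
‖u_2‖ = 4.8081, so q_2 = (0.8319, -0.1346, -0.5383).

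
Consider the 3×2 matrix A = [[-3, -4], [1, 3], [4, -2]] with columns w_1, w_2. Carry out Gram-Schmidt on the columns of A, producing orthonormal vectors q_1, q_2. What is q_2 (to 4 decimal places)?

q_2 = (-0.6131, 0.5244, -0.5909)

q_1 = w_1/‖w_1‖ = (-3, 1, 4)/5.0990 = (-0.5883, 0.1961, 0.7845).
r_{12} = q_1·w_2 = 1.3728.
u_2 = w_2 − 1.3728·q_1 = (-3.1923, 2.7308, -3.0769).
‖u_2‖ = 5.2072, so q_2 = (-0.6131, 0.5244, -0.5909).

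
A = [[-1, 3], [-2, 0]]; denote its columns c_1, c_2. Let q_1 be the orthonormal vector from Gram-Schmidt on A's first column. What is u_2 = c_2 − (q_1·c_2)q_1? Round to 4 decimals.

c_1 = (-1, -2); ‖c_1‖ = 2.2361, so q_1 = (-0.4472, -0.8944).
q_1·c_2 = (-0.4472)·3 + (-0.8944)·0 = -1.3416.
u_2 = c_2 + 1.3416·q_1 = (2.4000, -1.2000).

u_2 = (2.4000, -1.2000)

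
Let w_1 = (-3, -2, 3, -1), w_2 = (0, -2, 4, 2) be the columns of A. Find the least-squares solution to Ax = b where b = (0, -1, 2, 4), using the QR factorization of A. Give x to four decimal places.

x = (-0.4382, 1.0056)

w_1 = (-3, -2, 3, -1); ‖w_1‖ = 4.7958, so e_1 = (-0.6255, -0.4170, 0.6255, -0.2085).
e_1·w_2 = (-0.6255)·0 + (-0.4170)·(-2) + 0.6255·4 + (-0.2085)·2 = 2.9192.
u_2 = w_2 − 2.9192·e_1 = (1.8261, -0.7826, 2.1739, 2.6087).
‖u_2‖ = 3.9342, so e_2 = (0.4642, -0.1989, 0.5526, 0.6631).
Qᵀb = (0.8341, 3.9563).
Back-substitute: x_2 = 3.9563/3.9342 = 1.0056.
x_1 = (0.8341 − 2.9192·1.0056)/4.7958 = -0.4382.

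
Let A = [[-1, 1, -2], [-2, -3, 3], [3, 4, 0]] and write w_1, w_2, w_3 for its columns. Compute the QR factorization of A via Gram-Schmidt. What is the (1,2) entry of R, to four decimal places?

r_{12} = 4.5434

q_1 = w_1/‖w_1‖ = (-1, -2, 3)/3.7417 = (-0.2673, -0.5345, 0.8018).
r_{12} = q_1·w_2 = 4.5434.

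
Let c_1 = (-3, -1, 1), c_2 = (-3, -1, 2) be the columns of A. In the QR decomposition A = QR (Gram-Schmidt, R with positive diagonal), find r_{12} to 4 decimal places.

r_{12} = 3.6181

e_1 = c_1/‖c_1‖ = (-3, -1, 1)/3.3166 = (-0.9045, -0.3015, 0.3015).
r_{12} = e_1·c_2 = 3.6181.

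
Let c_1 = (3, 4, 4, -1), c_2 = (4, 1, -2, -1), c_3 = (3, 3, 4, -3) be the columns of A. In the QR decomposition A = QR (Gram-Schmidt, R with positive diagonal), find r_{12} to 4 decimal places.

r_{12} = 1.3887

c_1 = (3, 4, 4, -1); ‖c_1‖ = 6.4807, so e_1 = (0.4629, 0.6172, 0.6172, -0.1543).
r_{12} = e_1·c_2 = 1.3887.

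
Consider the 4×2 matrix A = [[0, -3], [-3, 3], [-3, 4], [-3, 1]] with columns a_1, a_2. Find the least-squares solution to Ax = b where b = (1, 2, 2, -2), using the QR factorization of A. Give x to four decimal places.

e_1 = a_1/‖a_1‖ = (0, -3, -3, -3)/5.1962 = (0.0000, -0.5774, -0.5774, -0.5774).
r_{12} = e_1·a_2 = -4.6188.
u_2 = a_2 + 4.6188·e_1 = (-3.0000, 0.3333, 1.3333, -1.6667).
‖u_2‖ = 3.6968, so e_2 = (-0.8115, 0.0902, 0.3607, -0.4508).
Qᵀb = (-1.1547, 0.9918).
Back-substitute: x_2 = 0.9918/3.6968 = 0.2683.
x_1 = (-1.1547 + 4.6188·0.2683)/5.1962 = 0.0163.

x = (0.0163, 0.2683)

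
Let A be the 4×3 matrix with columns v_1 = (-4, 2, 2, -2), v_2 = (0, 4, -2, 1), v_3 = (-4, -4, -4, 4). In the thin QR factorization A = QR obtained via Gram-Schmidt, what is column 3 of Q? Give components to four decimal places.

e_3 = (-0.6517, -0.3574, -0.4835, 0.4625)

v_1 = (-4, 2, 2, -2); ‖v_1‖ = 5.2915, so e_1 = (-0.7559, 0.3780, 0.3780, -0.3780).
e_1·v_2 = (-0.7559)·0 + 0.3780·4 + 0.3780·(-2) + (-0.3780)·1 = 0.3780.
u_2 = v_2 − 0.3780·e_1 = (0.2857, 3.8571, -2.1429, 1.1429).
‖u_2‖ = 4.5670, so e_2 = (0.0626, 0.8446, -0.4692, 0.2502).
e_1·v_3 = (-0.7559)·(-4) + 0.3780·(-4) + 0.3780·(-4) + (-0.3780)·4 = -1.5119; e_2·v_3 = 0.0626·(-4) + 0.8446·(-4) + (-0.4692)·(-4) + 0.2502·4 = -0.7507.
u_3 = v_3 + 1.5119·e_1 + 0.7507·e_2 = (-5.0959, -2.7945, -3.7808, 3.6164).
‖u_3‖ = 7.8199, so e_3 = (-0.6517, -0.3574, -0.4835, 0.4625).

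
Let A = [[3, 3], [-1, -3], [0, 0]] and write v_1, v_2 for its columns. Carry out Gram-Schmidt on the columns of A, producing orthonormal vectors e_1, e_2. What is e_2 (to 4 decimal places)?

v_1 = (3, -1, 0); ‖v_1‖ = 3.1623, so e_1 = (0.9487, -0.3162, 0.0000).
e_1·v_2 = 0.9487·3 + (-0.3162)·(-3) + 0.0000·0 = 3.7947.
u_2 = v_2 − 3.7947·e_1 = (-0.6000, -1.8000, 0.0000).
‖u_2‖ = 1.8974, so e_2 = (-0.3162, -0.9487, 0.0000).

e_2 = (-0.3162, -0.9487, 0.0000)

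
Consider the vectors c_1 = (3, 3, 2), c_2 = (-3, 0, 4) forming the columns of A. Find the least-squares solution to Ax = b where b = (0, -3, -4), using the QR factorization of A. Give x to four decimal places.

e_1 = c_1/‖c_1‖ = (3, 3, 2)/4.6904 = (0.6396, 0.6396, 0.4264).
r_{12} = e_1·c_2 = -0.2132.
u_2 = c_2 + 0.2132·e_1 = (-2.8636, 0.1364, 4.0909).
‖u_2‖ = 4.9955, so e_2 = (-0.5732, 0.0273, 0.8189).
Qᵀb = (-3.6244, -3.3576).
Back-substitute: x_2 = -3.3576/4.9955 = -0.6721.
x_1 = (-3.6244 + 0.2132·(-0.6721))/4.6904 = -0.8033.

x = (-0.8033, -0.6721)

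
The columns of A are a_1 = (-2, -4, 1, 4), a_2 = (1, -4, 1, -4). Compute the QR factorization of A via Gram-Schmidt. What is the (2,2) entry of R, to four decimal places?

e_1 = a_1/‖a_1‖ = (-2, -4, 1, 4)/6.0828 = (-0.3288, -0.6576, 0.1644, 0.6576).
r_{12} = e_1·a_2 = -0.1644.
u_2 = a_2 + 0.1644·e_1 = (0.9459, -4.1081, 1.0270, -3.8919).
r_{22} = ‖u_2‖ = 5.8286.

r_{22} = 5.8286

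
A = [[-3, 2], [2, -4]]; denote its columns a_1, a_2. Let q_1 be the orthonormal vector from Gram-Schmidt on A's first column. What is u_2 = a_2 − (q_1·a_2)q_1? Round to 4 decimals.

q_1 = a_1/‖a_1‖ = (-3, 2)/3.6056 = (-0.8321, 0.5547).
r_{12} = q_1·a_2 = -3.8829.
u_2 = a_2 + 3.8829·q_1 = (-1.2308, -1.8462).

u_2 = (-1.2308, -1.8462)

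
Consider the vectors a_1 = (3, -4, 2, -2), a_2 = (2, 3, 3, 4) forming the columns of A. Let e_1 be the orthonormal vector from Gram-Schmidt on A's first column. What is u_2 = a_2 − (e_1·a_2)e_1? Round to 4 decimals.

u_2 = (2.7273, 2.0303, 3.4848, 3.5152)

e_1 = a_1/‖a_1‖ = (3, -4, 2, -2)/5.7446 = (0.5222, -0.6963, 0.3482, -0.3482).
r_{12} = e_1·a_2 = -1.3926.
u_2 = a_2 + 1.3926·e_1 = (2.7273, 2.0303, 3.4848, 3.5152).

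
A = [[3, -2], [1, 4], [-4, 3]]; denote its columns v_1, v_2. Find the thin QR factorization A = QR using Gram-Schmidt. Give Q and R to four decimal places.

Q = [[0.5883, -0.0830], [0.1961, 0.9797], [-0.7845, 0.1826]], R = [[5.0990, -2.7456], [0.0000, 4.6327]]

v_1 = (3, 1, -4); ‖v_1‖ = 5.0990, so e_1 = (0.5883, 0.1961, -0.7845).
e_1·v_2 = 0.5883·(-2) + 0.1961·4 + (-0.7845)·3 = -2.7456.
u_2 = v_2 + 2.7456·e_1 = (-0.3846, 4.5385, 0.8462).
‖u_2‖ = 4.6327, so e_2 = (-0.0830, 0.9797, 0.1826).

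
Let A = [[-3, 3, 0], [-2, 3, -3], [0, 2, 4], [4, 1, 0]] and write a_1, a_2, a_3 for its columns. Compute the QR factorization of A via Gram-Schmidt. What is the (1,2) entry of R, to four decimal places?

r_{12} = -2.0426

a_1 = (-3, -2, 0, 4); ‖a_1‖ = 5.3852, so e_1 = (-0.5571, -0.3714, 0.0000, 0.7428).
r_{12} = e_1·a_2 = -2.0426.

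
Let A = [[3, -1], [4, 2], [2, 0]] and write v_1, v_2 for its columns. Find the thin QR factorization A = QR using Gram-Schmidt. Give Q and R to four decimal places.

Q = [[0.5571, -0.7459], [0.7428, 0.6442], [0.3714, -0.1695]], R = [[5.3852, 0.9285], [0.0000, 2.0342]]

v_1 = (3, 4, 2); ‖v_1‖ = 5.3852, so q_1 = (0.5571, 0.7428, 0.3714).
q_1·v_2 = 0.5571·(-1) + 0.7428·2 + 0.3714·0 = 0.9285.
u_2 = v_2 − 0.9285·q_1 = (-1.5172, 1.3103, -0.3448).
‖u_2‖ = 2.0342, so q_2 = (-0.7459, 0.6442, -0.1695).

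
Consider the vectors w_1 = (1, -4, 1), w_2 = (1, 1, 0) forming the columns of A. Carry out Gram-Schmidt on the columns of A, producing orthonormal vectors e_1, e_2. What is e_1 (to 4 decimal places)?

e_1 = (0.2357, -0.9428, 0.2357)

w_1 = (1, -4, 1); ‖w_1‖ = 4.2426, so e_1 = (0.2357, -0.9428, 0.2357).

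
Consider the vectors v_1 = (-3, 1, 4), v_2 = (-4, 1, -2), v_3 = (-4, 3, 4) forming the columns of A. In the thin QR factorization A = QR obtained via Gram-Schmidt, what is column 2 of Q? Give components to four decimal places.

q_2 = (-0.7647, 0.1804, -0.6186)

q_1 = v_1/‖v_1‖ = (-3, 1, 4)/5.0990 = (-0.5883, 0.1961, 0.7845).
r_{12} = q_1·v_2 = 0.9806.
u_2 = v_2 − 0.9806·q_1 = (-3.4231, 0.8077, -2.7692).
‖u_2‖ = 4.4764, so q_2 = (-0.7647, 0.1804, -0.6186).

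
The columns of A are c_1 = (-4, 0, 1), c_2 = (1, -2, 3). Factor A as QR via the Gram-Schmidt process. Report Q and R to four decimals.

Q = [[-0.9701, 0.2048], [0.0000, -0.5356], [0.2425, 0.8192]], R = [[4.1231, -0.2425], [0.0000, 3.7338]]

e_1 = c_1/‖c_1‖ = (-4, 0, 1)/4.1231 = (-0.9701, 0.0000, 0.2425).
r_{12} = e_1·c_2 = -0.2425.
u_2 = c_2 + 0.2425·e_1 = (0.7647, -2.0000, 3.0588).
‖u_2‖ = 3.7338, so e_2 = (0.2048, -0.5356, 0.8192).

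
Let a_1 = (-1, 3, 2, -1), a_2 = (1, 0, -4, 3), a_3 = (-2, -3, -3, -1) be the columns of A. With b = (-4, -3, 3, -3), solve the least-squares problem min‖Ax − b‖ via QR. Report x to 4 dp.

x = (-0.0300, -1.1981, 0.8272)

q_1 = a_1/‖a_1‖ = (-1, 3, 2, -1)/3.8730 = (-0.2582, 0.7746, 0.5164, -0.2582).
r_{12} = q_1·a_2 = -3.0984.
u_2 = a_2 + 3.0984·q_1 = (0.2000, 2.4000, -2.4000, 2.2000).
‖u_2‖ = 4.0497, so q_2 = (0.0494, 0.5926, -0.5926, 0.5433).
r_{13} = q_1·a_3 = -3.0984; r_{23} = q_2·a_3 = -0.6420.
u_3 = a_3 + 3.0984·q_1 + 0.6420·q_2 = (-2.7683, -0.2195, -1.7805, -1.4512).
‖u_3‖ = 3.6039, so q_3 = (-0.7681, -0.0609, -0.4941, -0.4027).
Qᵀb = (1.0328, -5.3831, 2.9812).
Back-substitute: x_3 = 2.9812/3.6039 = 0.8272.
x_2 = (-5.3831 + 0.6420·0.8272)/4.0497 = -1.1981.
x_1 = (1.0328 + 3.0984·(-1.1981) + 3.0984·0.8272)/3.8730 = -0.0300.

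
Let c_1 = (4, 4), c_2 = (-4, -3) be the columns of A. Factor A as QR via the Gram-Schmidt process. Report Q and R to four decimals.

Q = [[0.7071, -0.7071], [0.7071, 0.7071]], R = [[5.6569, -4.9497], [0.0000, 0.7071]]

c_1 = (4, 4); ‖c_1‖ = 5.6569, so q_1 = (0.7071, 0.7071).
q_1·c_2 = 0.7071·(-4) + 0.7071·(-3) = -4.9497.
u_2 = c_2 + 4.9497·q_1 = (-0.5000, 0.5000).
‖u_2‖ = 0.7071, so q_2 = (-0.7071, 0.7071).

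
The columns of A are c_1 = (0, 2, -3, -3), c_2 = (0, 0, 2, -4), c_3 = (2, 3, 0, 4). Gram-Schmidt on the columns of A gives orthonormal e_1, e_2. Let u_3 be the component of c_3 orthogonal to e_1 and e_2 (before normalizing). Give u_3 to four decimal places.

e_1 = c_1/‖c_1‖ = (0, 2, -3, -3)/4.6904 = (0.0000, 0.4264, -0.6396, -0.6396).
r_{12} = e_1·c_2 = 1.2792.
u_2 = c_2 − 1.2792·e_1 = (0.0000, -0.5455, 2.8182, -3.1818).
‖u_2‖ = 4.2853, so e_2 = (0.0000, -0.1273, 0.6576, -0.7425).
r_{13} = e_1·c_3 = -1.2792; r_{23} = e_2·c_3 = -3.3519.
u_3 = c_3 + 1.2792·e_1 + 3.3519·e_2 = (2.0000, 3.1188, 1.3861, 0.6931).

u_3 = (2.0000, 3.1188, 1.3861, 0.6931)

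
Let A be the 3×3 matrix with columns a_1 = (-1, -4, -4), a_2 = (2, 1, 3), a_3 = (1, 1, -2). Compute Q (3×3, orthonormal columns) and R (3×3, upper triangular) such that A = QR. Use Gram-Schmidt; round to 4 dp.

Q = [[-0.1741, 0.7113, 0.6810], [-0.6963, -0.5779, 0.4256], [-0.6963, 0.4001, -0.5959]], R = [[5.7446, -3.1334, 0.5222], [0.0000, 2.0449, -0.6668], [0.0000, 0.0000, 2.2984]]

a_1 = (-1, -4, -4); ‖a_1‖ = 5.7446, so q_1 = (-0.1741, -0.6963, -0.6963).
q_1·a_2 = (-0.1741)·2 + (-0.6963)·1 + (-0.6963)·3 = -3.1334.
u_2 = a_2 + 3.1334·q_1 = (1.4545, -1.1818, 0.8182).
‖u_2‖ = 2.0449, so q_2 = (0.7113, -0.5779, 0.4001).
q_1·a_3 = (-0.1741)·1 + (-0.6963)·1 + (-0.6963)·(-2) = 0.5222; q_2·a_3 = 0.7113·1 + (-0.5779)·1 + 0.4001·(-2) = -0.6668.
u_3 = a_3 − 0.5222·q_1 + 0.6668·q_2 = (1.5652, 0.9783, -1.3696).
‖u_3‖ = 2.2984, so q_3 = (0.6810, 0.4256, -0.5959).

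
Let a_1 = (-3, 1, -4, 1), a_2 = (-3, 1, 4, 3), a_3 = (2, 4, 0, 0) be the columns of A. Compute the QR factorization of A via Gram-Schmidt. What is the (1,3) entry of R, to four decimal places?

a_1 = (-3, 1, -4, 1); ‖a_1‖ = 5.1962, so e_1 = (-0.5774, 0.1925, -0.7698, 0.1925).
r_{13} = e_1·a_3 = -0.3849.

r_{13} = -0.3849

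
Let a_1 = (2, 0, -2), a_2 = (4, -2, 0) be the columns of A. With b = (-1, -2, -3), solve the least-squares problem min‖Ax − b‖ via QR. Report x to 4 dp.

a_1 = (2, 0, -2); ‖a_1‖ = 2.8284, so q_1 = (0.7071, 0.0000, -0.7071).
q_1·a_2 = 0.7071·4 + 0.0000·(-2) + (-0.7071)·0 = 2.8284.
u_2 = a_2 − 2.8284·q_1 = (2.0000, -2.0000, 2.0000).
‖u_2‖ = 3.4641, so q_2 = (0.5774, -0.5774, 0.5774).
Qᵀb = (1.4142, -1.1547).
Back-substitute: x_2 = -1.1547/3.4641 = -0.3333.
x_1 = (1.4142 − 2.8284·(-0.3333))/2.8284 = 0.8333.

x = (0.8333, -0.3333)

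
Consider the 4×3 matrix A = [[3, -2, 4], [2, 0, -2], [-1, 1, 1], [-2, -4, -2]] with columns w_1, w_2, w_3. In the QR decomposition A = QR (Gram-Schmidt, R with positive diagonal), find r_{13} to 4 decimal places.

w_1 = (3, 2, -1, -2); ‖w_1‖ = 4.2426, so q_1 = (0.7071, 0.4714, -0.2357, -0.4714).
r_{13} = q_1·w_3 = 2.5927.

r_{13} = 2.5927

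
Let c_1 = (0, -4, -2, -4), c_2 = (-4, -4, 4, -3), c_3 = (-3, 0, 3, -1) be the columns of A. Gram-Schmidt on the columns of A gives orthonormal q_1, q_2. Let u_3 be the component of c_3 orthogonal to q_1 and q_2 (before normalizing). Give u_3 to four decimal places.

q_1 = c_1/‖c_1‖ = (0, -4, -2, -4)/6.0000 = (0.0000, -0.6667, -0.3333, -0.6667).
r_{12} = q_1·c_2 = 3.3333.
u_2 = c_2 − 3.3333·q_1 = (-4.0000, -1.7778, 5.1111, -0.7778).
‖u_2‖ = 6.7741, so q_2 = (-0.5905, -0.2624, 0.7545, -0.1148).
r_{13} = q_1·c_3 = -0.3333; r_{23} = q_2·c_3 = 4.1498.
u_3 = c_3 + 0.3333·q_1 − 4.1498·q_2 = (-0.5496, 0.8668, -0.2421, -0.7458).

u_3 = (-0.5496, 0.8668, -0.2421, -0.7458)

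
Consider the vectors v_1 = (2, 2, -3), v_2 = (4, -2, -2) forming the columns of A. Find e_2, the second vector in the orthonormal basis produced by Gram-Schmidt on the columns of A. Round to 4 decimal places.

e_2 = (0.6633, -0.7463, -0.0553)

v_1 = (2, 2, -3); ‖v_1‖ = 4.1231, so e_1 = (0.4851, 0.4851, -0.7276).
e_1·v_2 = 0.4851·4 + 0.4851·(-2) + (-0.7276)·(-2) = 2.4254.
u_2 = v_2 − 2.4254·e_1 = (2.8235, -3.1765, -0.2353).
‖u_2‖ = 4.2565, so e_2 = (0.6633, -0.7463, -0.0553).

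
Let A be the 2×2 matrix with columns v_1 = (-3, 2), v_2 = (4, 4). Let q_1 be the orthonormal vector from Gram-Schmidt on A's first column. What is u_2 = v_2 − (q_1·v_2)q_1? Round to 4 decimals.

u_2 = (3.0769, 4.6154)

q_1 = v_1/‖v_1‖ = (-3, 2)/3.6056 = (-0.8321, 0.5547).
r_{12} = q_1·v_2 = -1.1094.
u_2 = v_2 + 1.1094·q_1 = (3.0769, 4.6154).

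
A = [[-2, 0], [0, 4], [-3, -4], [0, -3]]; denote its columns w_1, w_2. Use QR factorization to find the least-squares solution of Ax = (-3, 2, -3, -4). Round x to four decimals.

x = (0.5938, 0.6067)

w_1 = (-2, 0, -3, 0); ‖w_1‖ = 3.6056, so q_1 = (-0.5547, 0.0000, -0.8321, 0.0000).
q_1·w_2 = (-0.5547)·0 + 0.0000·4 + (-0.8321)·(-4) + 0.0000·(-3) = 3.3282.
u_2 = w_2 − 3.3282·q_1 = (1.8462, 4.0000, -1.2308, -3.0000).
‖u_2‖ = 5.4702, so q_2 = (0.3375, 0.7312, -0.2250, -0.5484).
Qᵀb = (4.1603, 3.3187).
Back-substitute: x_2 = 3.3187/5.4702 = 0.6067.
x_1 = (4.1603 − 3.3282·0.6067)/3.6056 = 0.5938.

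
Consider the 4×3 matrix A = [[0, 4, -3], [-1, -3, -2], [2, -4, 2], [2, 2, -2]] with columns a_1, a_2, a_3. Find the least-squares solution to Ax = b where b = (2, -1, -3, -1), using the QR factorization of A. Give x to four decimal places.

a_1 = (0, -1, 2, 2); ‖a_1‖ = 3.0000, so q_1 = (0.0000, -0.3333, 0.6667, 0.6667).
q_1·a_2 = 0.0000·4 + (-0.3333)·(-3) + 0.6667·(-4) + 0.6667·2 = -0.3333.
u_2 = a_2 + 0.3333·q_1 = (4.0000, -3.1111, -3.7778, 2.2222).
‖u_2‖ = 6.6999, so q_2 = (0.5970, -0.4644, -0.5639, 0.3317).
q_1·a_3 = 0.0000·(-3) + (-0.3333)·(-2) + 0.6667·2 + 0.6667·(-2) = 0.6667; q_2·a_3 = 0.5970·(-3) + (-0.4644)·(-2) + (-0.5639)·2 + 0.3317·(-2) = -2.6534.
u_3 = a_3 − 0.6667·q_1 + 2.6534·q_2 = (-1.4158, -3.0099, 0.0594, -1.5644).
‖u_3‖ = 3.6763, so q_3 = (-0.3851, -0.8187, 0.0162, -0.4255).
Qᵀb = (-2.3333, 3.0183, 0.4255).
Back-substitute: x_3 = 0.4255/3.6763 = 0.1158.
x_2 = (3.0183 + 2.6534·0.1158)/6.6999 = 0.4963.
x_1 = (-2.3333 + 0.3333·0.4963 − 0.6667·0.1158)/3.0000 = -0.7484.

x = (-0.7484, 0.4963, 0.1158)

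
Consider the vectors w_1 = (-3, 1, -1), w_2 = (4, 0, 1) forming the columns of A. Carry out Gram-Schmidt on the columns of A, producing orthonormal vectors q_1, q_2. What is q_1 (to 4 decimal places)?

w_1 = (-3, 1, -1); ‖w_1‖ = 3.3166, so q_1 = (-0.9045, 0.3015, -0.3015).

q_1 = (-0.9045, 0.3015, -0.3015)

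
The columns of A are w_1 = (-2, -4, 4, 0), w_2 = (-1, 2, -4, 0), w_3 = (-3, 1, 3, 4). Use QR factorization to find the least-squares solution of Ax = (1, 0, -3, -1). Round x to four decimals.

x = (0.0035, 0.4014, -0.3783)

w_1 = (-2, -4, 4, 0); ‖w_1‖ = 6.0000, so e_1 = (-0.3333, -0.6667, 0.6667, 0.0000).
e_1·w_2 = (-0.3333)·(-1) + (-0.6667)·2 + 0.6667·(-4) + 0.0000·0 = -3.6667.
u_2 = w_2 + 3.6667·e_1 = (-2.2222, -0.4444, -1.5556, 0.0000).
‖u_2‖ = 2.7487, so e_2 = (-0.8085, -0.1617, -0.5659, 0.0000).
e_1·w_3 = (-0.3333)·(-3) + (-0.6667)·1 + 0.6667·3 + 0.0000·4 = 2.3333; e_2·w_3 = (-0.8085)·(-3) + (-0.1617)·1 + (-0.5659)·3 + 0.0000·4 = 0.5659.
u_3 = w_3 − 2.3333·e_1 − 0.5659·e_2 = (-1.7647, 2.6471, 1.7647, 4.0000).
‖u_3‖ = 5.4070, so e_3 = (-0.3264, 0.4896, 0.3264, 0.7398).
Qᵀb = (-2.3333, 0.8893, -2.0453).
Back-substitute: x_3 = -2.0453/5.4070 = -0.3783.
x_2 = (0.8893 − 0.5659·(-0.3783))/2.7487 = 0.4014.
x_1 = (-2.3333 + 3.6667·0.4014 − 2.3333·(-0.3783))/6.0000 = 0.0035.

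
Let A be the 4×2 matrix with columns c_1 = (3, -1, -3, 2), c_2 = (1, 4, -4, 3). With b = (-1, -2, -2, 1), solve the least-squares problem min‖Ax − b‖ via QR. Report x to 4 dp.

c_1 = (3, -1, -3, 2); ‖c_1‖ = 4.7958, so q_1 = (0.6255, -0.2085, -0.6255, 0.4170).
q_1·c_2 = 0.6255·1 + (-0.2085)·4 + (-0.6255)·(-4) + 0.4170·3 = 3.5447.
u_2 = c_2 − 3.5447·q_1 = (-1.2174, 4.7391, -1.7826, 1.5217).
‖u_2‖ = 5.4254, so q_2 = (-0.2244, 0.8735, -0.3286, 0.2805).
Qᵀb = (1.4596, -0.5850).
Back-substitute: x_2 = -0.5850/5.4254 = -0.1078.
x_1 = (1.4596 − 3.5447·(-0.1078))/4.7958 = 0.3840.

x = (0.3840, -0.1078)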